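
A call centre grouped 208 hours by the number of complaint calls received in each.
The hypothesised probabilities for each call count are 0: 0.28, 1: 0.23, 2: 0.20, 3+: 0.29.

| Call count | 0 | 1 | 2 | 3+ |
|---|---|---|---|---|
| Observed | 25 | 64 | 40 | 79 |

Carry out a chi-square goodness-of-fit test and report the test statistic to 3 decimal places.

30.277

Expected counts E_i = n·p_i: 208×0.28 = 58.24, 208×0.23 = 47.84, 208×0.20 = 41.6, 208×0.29 = 60.32.
χ² = (25−58.24)²/58.24 + (64−47.84)²/47.84 + (40−41.6)²/41.6 + (79−60.32)²/60.32
   = 18.9715 + 5.4587 + 0.0615 + 5.7849
Sum = 30.277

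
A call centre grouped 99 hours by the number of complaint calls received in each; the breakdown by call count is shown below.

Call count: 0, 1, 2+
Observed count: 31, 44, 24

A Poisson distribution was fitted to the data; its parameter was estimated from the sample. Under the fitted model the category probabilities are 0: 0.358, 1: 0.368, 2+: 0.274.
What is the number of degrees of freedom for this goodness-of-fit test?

1

There are k = 3 categories and 1 parameter estimated from the data, so df = 3 − 1 − 1 = 1.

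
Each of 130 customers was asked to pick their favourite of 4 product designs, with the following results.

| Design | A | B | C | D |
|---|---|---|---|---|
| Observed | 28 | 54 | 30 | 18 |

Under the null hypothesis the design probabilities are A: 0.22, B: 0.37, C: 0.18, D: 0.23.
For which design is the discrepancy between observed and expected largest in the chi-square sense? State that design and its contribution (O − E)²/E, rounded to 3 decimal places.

D, 4.736

Expected counts E_i = n·p_i: 130×0.22 = 28.6, 130×0.37 = 48.1, 130×0.18 = 23.4, 130×0.23 = 29.9.
A: (28 − 28.6)²/28.6 = 0.36/28.6 = 0.0126
B: (54 − 48.1)²/48.1 = 34.81/48.1 = 0.7237
C: (30 − 23.4)²/23.4 = 43.56/23.4 = 1.8615
D: (18 − 29.9)²/29.9 = 141.61/29.9 = 4.7361
The largest term is for D: 4.736.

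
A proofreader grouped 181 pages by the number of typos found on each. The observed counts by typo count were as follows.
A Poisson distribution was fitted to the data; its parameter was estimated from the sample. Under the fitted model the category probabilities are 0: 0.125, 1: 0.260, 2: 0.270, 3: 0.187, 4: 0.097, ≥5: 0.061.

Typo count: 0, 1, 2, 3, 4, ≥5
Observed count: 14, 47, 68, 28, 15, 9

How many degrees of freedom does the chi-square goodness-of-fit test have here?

There are k = 6 categories and 1 parameter estimated from the data, so df = 6 − 1 − 1 = 4.

4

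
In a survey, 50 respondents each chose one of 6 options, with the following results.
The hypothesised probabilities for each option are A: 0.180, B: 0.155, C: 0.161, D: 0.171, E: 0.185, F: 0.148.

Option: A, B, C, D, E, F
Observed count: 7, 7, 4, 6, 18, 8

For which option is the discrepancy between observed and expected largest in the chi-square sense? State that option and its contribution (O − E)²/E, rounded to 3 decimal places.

Expected counts E_i = n·p_i: 50×0.180 = 9, 50×0.155 = 7.75, 50×0.161 = 8.05, 50×0.171 = 8.55, 50×0.185 = 9.25, 50×0.148 = 7.4.
A: (7 − 9)²/9 = 4/9 = 0.4444
B: (7 − 7.75)²/7.75 = 0.5625/7.75 = 0.0726
C: (4 − 8.05)²/8.05 = 16.4025/8.05 = 2.0376
D: (6 − 8.55)²/8.55 = 6.5025/8.55 = 0.7605
E: (18 − 9.25)²/9.25 = 76.5625/9.25 = 8.2770
F: (8 − 7.4)²/7.4 = 0.36/7.4 = 0.0486
The largest term is for E: 8.277.

E, 8.277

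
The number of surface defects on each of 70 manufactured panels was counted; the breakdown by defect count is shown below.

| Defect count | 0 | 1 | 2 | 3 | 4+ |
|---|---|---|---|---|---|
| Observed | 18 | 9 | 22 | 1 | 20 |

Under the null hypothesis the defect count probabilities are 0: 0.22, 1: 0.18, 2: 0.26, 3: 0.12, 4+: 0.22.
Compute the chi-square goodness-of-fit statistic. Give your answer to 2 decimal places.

10.15

Expected counts E_i = n·p_i: 70×0.22 = 15.4, 70×0.18 = 12.6, 70×0.26 = 18.2, 70×0.12 = 8.4, 70×0.22 = 15.4.
χ² = (18−15.4)²/15.4 + (9−12.6)²/12.6 + (22−18.2)²/18.2 + (1−8.4)²/8.4 + (20−15.4)²/15.4
   = 0.439 + 1.029 + 0.793 + 6.519 + 1.374
Sum = 10.15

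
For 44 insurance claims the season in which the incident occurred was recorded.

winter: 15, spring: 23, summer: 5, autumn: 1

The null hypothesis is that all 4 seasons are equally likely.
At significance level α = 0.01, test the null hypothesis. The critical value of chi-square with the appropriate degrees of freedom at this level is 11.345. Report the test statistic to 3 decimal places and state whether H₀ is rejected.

Under H₀ each category has probability 1/4, so each expected count is 44/4 = 11.
χ² = (15−11)²/11 + (23−11)²/11 + (5−11)²/11 + (1−11)²/11
   = 1.4545 + 13.0909 + 3.2727 + 9.0909
Sum = 26.909
df = 3. Since 26.909 > 11.345, we reject H₀.

26.909; reject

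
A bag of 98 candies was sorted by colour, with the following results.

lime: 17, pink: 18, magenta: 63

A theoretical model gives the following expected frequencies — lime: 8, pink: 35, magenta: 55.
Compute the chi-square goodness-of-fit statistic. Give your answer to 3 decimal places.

lime: (17 − 8)²/8 = 81/8 = 10.1250
pink: (18 − 35)²/35 = 289/35 = 8.2571
magenta: (63 − 55)²/55 = 64/55 = 1.1636
Sum = 19.546

19.546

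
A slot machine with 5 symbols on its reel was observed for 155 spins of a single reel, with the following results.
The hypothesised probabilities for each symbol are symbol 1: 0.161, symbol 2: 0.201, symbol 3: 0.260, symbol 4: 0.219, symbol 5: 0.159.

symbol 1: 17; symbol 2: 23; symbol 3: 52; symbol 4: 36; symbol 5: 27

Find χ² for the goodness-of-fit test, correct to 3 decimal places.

Expected counts E_i = n·p_i: 155×0.161 = 24.955, 155×0.201 = 31.155, 155×0.260 = 40.3, 155×0.219 = 33.945, 155×0.159 = 24.645.
symbol 1: (17 − 24.955)²/24.955 = 63.282025/24.955 = 2.5358
symbol 2: (23 − 31.155)²/31.155 = 66.504025/31.155 = 2.1346
symbol 3: (52 − 40.3)²/40.3 = 136.89/40.3 = 3.3968
symbol 4: (36 − 33.945)²/33.945 = 4.223025/33.945 = 0.1244
symbol 5: (27 − 24.645)²/24.645 = 5.546025/24.645 = 0.2250
Sum = 8.417

8.417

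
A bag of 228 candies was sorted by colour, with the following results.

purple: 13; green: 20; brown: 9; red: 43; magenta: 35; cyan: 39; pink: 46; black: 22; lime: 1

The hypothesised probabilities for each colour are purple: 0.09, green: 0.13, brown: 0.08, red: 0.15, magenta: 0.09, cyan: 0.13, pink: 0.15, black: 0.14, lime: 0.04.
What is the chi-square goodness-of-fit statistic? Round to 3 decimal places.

40.394

Expected counts E_i = n·p_i: 228×0.09 = 20.52, 228×0.13 = 29.64, 228×0.08 = 18.24, 228×0.15 = 34.2, 228×0.09 = 20.52, 228×0.13 = 29.64, 228×0.15 = 34.2, 228×0.14 = 31.92, 228×0.04 = 9.12.
purple: (13 − 20.52)²/20.52 = 56.5504/20.52 = 2.7559
green: (20 − 29.64)²/29.64 = 92.9296/29.64 = 3.1353
brown: (9 − 18.24)²/18.24 = 85.3776/18.24 = 4.6808
red: (43 − 34.2)²/34.2 = 77.44/34.2 = 2.2643
magenta: (35 − 20.52)²/20.52 = 209.6704/20.52 = 10.2179
cyan: (39 − 29.64)²/29.64 = 87.6096/29.64 = 2.9558
pink: (46 − 34.2)²/34.2 = 139.24/34.2 = 4.0713
black: (22 − 31.92)²/31.92 = 98.4064/31.92 = 3.0829
lime: (1 − 9.12)²/9.12 = 65.9344/9.12 = 7.2296
Sum = 40.394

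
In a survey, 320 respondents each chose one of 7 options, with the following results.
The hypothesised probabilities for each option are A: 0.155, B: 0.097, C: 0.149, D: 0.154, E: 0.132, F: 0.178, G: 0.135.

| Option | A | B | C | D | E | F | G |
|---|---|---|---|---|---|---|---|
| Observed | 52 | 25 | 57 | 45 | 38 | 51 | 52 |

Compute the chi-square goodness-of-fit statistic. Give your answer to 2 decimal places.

Expected counts E_i = n·p_i: 320×0.155 = 49.6, 320×0.097 = 31.04, 320×0.149 = 47.68, 320×0.154 = 49.28, 320×0.132 = 42.24, 320×0.178 = 56.96, 320×0.135 = 43.2.
cat         O        E   (O−E)²/E
A          52     49.6      0.116
B          25    31.04      1.175
C          57    47.68      1.822
D          45    49.28      0.372
E          38    42.24      0.426
F          51    56.96      0.624
G          52     43.2      1.793
Sum = 6.33

6.33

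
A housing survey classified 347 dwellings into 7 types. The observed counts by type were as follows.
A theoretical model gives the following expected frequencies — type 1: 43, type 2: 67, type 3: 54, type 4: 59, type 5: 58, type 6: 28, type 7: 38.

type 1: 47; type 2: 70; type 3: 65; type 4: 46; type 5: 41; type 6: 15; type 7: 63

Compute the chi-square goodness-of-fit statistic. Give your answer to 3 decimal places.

33.077

type 1: (47 − 43)²/43 = 16/43 = 0.3721
type 2: (70 − 67)²/67 = 9/67 = 0.1343
type 3: (65 − 54)²/54 = 121/54 = 2.2407
type 4: (46 − 59)²/59 = 169/59 = 2.8644
type 5: (41 − 58)²/58 = 289/58 = 4.9828
type 6: (15 − 28)²/28 = 169/28 = 6.0357
type 7: (63 − 38)²/38 = 625/38 = 16.4474
Sum = 33.077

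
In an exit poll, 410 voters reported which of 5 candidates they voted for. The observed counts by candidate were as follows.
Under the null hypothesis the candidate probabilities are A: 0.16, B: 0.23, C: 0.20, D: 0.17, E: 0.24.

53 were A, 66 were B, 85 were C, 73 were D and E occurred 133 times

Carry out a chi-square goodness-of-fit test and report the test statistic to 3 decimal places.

Expected counts E_i = n·p_i: 410×0.16 = 65.6, 410×0.23 = 94.3, 410×0.20 = 82, 410×0.17 = 69.7, 410×0.24 = 98.4.
χ² = (53−65.6)²/65.6 + (66−94.3)²/94.3 + (85−82)²/82 + (73−69.7)²/69.7 + (133−98.4)²/98.4
   = 2.4201 + 8.4930 + 0.1098 + 0.1562 + 12.1663
Sum = 23.345

23.345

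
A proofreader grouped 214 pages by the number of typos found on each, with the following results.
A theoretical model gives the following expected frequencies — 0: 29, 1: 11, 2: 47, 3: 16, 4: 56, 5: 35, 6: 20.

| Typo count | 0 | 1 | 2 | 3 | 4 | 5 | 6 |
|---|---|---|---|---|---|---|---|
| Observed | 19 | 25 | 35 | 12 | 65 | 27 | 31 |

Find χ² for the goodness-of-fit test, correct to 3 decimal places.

0: (19 − 29)²/29 = 100/29 = 3.4483
1: (25 − 11)²/11 = 196/11 = 17.8182
2: (35 − 47)²/47 = 144/47 = 3.0638
3: (12 − 16)²/16 = 16/16 = 1.0000
4: (65 − 56)²/56 = 81/56 = 1.4464
5: (27 − 35)²/35 = 64/35 = 1.8286
6: (31 − 20)²/20 = 121/20 = 6.0500
Sum = 34.655

34.655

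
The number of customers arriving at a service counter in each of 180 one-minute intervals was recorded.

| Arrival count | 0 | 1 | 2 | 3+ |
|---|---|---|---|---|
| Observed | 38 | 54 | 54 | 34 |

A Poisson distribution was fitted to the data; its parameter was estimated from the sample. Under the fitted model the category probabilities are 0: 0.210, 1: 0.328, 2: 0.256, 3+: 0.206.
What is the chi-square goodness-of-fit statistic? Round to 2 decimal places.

2.05

Expected counts E_i = n·p_i: 180×0.210 = 37.8, 180×0.328 = 59.04, 180×0.256 = 46.08, 180×0.206 = 37.08.
cat         O        E   (O−E)²/E
0          38     37.8      0.001
1          54    59.04      0.430
2          54    46.08      1.361
3+         34    37.08      0.256
Sum = 2.05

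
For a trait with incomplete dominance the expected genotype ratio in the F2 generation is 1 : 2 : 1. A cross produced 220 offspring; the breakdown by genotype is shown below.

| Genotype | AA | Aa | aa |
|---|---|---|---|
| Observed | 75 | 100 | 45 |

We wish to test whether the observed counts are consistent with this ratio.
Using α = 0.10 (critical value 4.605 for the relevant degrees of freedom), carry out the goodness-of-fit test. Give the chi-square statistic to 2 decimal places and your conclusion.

10.00; reject

Ratio total = 4. Expected counts: 220×1/4 = 55, 220×2/4 = 110, 220×1/4 = 55.
χ² = (75−55)²/55 + (100−110)²/110 + (45−55)²/55
   = 7.273 + 0.909 + 1.818
Sum = 10.00
df = 2. Since 10.00 > 4.605, we reject H₀.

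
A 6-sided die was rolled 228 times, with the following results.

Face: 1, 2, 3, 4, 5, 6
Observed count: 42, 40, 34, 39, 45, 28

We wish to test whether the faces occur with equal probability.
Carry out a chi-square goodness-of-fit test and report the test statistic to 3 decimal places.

4.895

Under H₀ each category has probability 1/6, so each expected count is 228/6 = 38.
cat         O        E   (O−E)²/E
1          42       38     0.4211
2          40       38     0.1053
3          34       38     0.4211
4          39       38     0.0263
5          45       38     1.2895
6          28       38     2.6316
Sum = 4.895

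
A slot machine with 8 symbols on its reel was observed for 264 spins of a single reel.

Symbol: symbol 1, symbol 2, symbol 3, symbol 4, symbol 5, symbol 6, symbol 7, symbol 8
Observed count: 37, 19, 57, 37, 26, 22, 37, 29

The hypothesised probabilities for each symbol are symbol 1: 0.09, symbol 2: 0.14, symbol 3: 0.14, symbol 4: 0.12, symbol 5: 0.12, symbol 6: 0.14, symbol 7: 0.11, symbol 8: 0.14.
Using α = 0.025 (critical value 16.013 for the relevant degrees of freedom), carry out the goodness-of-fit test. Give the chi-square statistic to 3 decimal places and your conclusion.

38.834; reject

Expected counts E_i = n·p_i: 264×0.09 = 23.76, 264×0.14 = 36.96, 264×0.14 = 36.96, 264×0.12 = 31.68, 264×0.12 = 31.68, 264×0.14 = 36.96, 264×0.11 = 29.04, 264×0.14 = 36.96.
cat           O        E   (O−E)²/E
symbol 1     37    23.76     7.3778
symbol 2     19    36.96     8.7273
symbol 3     57    36.96    10.8658
symbol 4     37    31.68     0.8934
symbol 5     26    31.68     1.0184
symbol 6     22    36.96     6.0552
symbol 7     37    29.04     2.1819
symbol 8     29    36.96     1.7143
Sum = 38.834
df = 7. Since 38.834 > 16.013, we reject H₀.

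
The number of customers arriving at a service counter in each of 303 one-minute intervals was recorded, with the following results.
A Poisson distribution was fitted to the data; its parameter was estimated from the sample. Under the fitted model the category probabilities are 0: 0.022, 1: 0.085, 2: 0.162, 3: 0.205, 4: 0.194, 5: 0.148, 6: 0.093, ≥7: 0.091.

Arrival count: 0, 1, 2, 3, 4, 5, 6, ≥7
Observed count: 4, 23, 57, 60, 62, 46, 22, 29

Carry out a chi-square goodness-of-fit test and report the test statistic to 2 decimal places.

4.34

Expected counts E_i = n·p_i: 303×0.022 = 6.666, 303×0.085 = 25.755, 303×0.162 = 49.086, 303×0.205 = 62.115, 303×0.194 = 58.782, 303×0.148 = 44.844, 303×0.093 = 28.179, 303×0.091 = 27.573.
χ² = (4−6.666)²/6.666 + (23−25.755)²/25.755 + (57−49.086)²/49.086 + (60−62.115)²/62.115 + (62−58.782)²/58.782 + (46−44.844)²/44.844 + (22−28.179)²/28.179 + (29−27.573)²/27.573
   = 1.066 + 0.295 + 1.276 + 0.072 + 0.176 + 0.030 + 1.355 + 0.074
Sum = 4.34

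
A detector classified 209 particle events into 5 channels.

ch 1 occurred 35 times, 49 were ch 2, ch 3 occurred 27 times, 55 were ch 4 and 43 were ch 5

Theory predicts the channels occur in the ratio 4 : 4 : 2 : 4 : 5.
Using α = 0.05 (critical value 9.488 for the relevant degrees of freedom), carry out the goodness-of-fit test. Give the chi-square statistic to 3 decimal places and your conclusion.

Ratio total = 19. Expected counts: 209×4/19 = 44, 209×4/19 = 44, 209×2/19 = 22, 209×4/19 = 44, 209×5/19 = 55.
χ² = (35−44)²/44 + (49−44)²/44 + (27−22)²/22 + (55−44)²/44 + (43−55)²/55
   = 1.8409 + 0.5682 + 1.1364 + 2.7500 + 2.6182
Sum = 8.914
df = 4. Since 8.914 < 9.488, we do not reject H₀.

8.914; do not reject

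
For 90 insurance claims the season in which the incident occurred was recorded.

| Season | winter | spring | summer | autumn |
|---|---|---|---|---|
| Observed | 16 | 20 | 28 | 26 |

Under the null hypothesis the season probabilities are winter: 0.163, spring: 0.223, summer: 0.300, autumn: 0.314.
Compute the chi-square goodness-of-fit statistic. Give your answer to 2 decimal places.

Expected counts E_i = n·p_i: 90×0.163 = 14.67, 90×0.223 = 20.07, 90×0.300 = 27, 90×0.314 = 28.26.
χ² = (16−14.67)²/14.67 + (20−20.07)²/20.07 + (28−27)²/27 + (26−28.26)²/28.26
   = 0.121 + 0.000 + 0.037 + 0.181
Sum = 0.34

0.34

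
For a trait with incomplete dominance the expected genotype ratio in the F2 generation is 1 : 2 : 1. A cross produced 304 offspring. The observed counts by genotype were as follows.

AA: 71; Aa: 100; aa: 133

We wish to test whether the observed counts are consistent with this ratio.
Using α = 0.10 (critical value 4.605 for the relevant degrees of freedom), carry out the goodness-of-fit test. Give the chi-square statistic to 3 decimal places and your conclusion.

60.868; reject

Ratio total = 4. Expected counts: 304×1/4 = 76, 304×2/4 = 152, 304×1/4 = 76.
AA: (71 − 76)²/76 = 25/76 = 0.3289
Aa: (100 − 152)²/152 = 2704/152 = 17.7895
aa: (133 − 76)²/76 = 3249/76 = 42.7500
Sum = 60.868
df = 2. Since 60.868 > 4.605, we reject H₀.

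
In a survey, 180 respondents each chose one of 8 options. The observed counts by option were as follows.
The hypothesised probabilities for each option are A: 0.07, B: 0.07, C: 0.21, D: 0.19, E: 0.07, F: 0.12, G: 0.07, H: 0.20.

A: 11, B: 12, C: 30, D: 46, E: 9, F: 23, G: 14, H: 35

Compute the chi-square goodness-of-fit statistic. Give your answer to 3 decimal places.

7.215

Expected counts E_i = n·p_i: 180×0.07 = 12.6, 180×0.07 = 12.6, 180×0.21 = 37.8, 180×0.19 = 34.2, 180×0.07 = 12.6, 180×0.12 = 21.6, 180×0.07 = 12.6, 180×0.20 = 36.
χ² = (11−12.6)²/12.6 + (12−12.6)²/12.6 + (30−37.8)²/37.8 + (46−34.2)²/34.2 + (9−12.6)²/12.6 + (23−21.6)²/21.6 + (14−12.6)²/12.6 + (35−36)²/36
   = 0.2032 + 0.0286 + 1.6095 + 4.0713 + 1.0286 + 0.0907 + 0.1556 + 0.0278
Sum = 7.215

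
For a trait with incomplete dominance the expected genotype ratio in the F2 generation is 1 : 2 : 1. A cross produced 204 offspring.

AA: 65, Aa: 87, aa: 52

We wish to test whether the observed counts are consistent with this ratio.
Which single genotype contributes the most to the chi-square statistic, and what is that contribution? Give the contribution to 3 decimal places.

Ratio total = 4. Expected counts: 204×1/4 = 51, 204×2/4 = 102, 204×1/4 = 51.
AA: (65 − 51)²/51 = 196/51 = 3.8431
Aa: (87 − 102)²/102 = 225/102 = 2.2059
aa: (52 − 51)²/51 = 1/51 = 0.0196
The largest term is for AA: 3.843.

AA, 3.843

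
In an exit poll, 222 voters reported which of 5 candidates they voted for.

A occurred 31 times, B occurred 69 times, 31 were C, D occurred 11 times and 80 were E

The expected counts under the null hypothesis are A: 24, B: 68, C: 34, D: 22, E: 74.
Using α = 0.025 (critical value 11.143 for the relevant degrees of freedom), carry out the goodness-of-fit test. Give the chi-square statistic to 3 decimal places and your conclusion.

8.308; do not reject

cat         O        E   (O−E)²/E
A          31       24     2.0417
B          69       68     0.0147
C          31       34     0.2647
D          11       22     5.5000
E          80       74     0.4865
Sum = 8.308
df = 4. Since 8.308 < 11.143, we do not reject H₀.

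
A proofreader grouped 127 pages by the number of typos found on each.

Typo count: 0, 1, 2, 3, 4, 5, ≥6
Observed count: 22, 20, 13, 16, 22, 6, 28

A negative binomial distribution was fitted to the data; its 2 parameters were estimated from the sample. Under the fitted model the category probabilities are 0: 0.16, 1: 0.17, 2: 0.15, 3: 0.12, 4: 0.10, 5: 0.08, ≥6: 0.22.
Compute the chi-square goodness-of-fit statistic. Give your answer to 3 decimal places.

10.729

Expected counts E_i = n·p_i: 127×0.16 = 20.32, 127×0.17 = 21.59, 127×0.15 = 19.05, 127×0.12 = 15.24, 127×0.10 = 12.7, 127×0.08 = 10.16, 127×0.22 = 27.94.
cat         O        E   (O−E)²/E
0          22    20.32     0.1389
1          20    21.59     0.1171
2          13    19.05     1.9214
3          16    15.24     0.0379
4          22     12.7     6.8102
5           6    10.16     1.7033
≥6         28    27.94     0.0001
Sum = 10.729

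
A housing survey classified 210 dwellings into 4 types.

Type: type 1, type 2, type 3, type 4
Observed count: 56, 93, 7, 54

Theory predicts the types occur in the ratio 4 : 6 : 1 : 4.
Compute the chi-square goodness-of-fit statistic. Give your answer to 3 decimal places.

Ratio total = 15. Expected counts: 210×4/15 = 56, 210×6/15 = 84, 210×1/15 = 14, 210×4/15 = 56.
cat         O        E   (O−E)²/E
type 1     56       56     0.0000
type 2     93       84     0.9643
type 3      7       14     3.5000
type 4     54       56     0.0714
Sum = 4.536

4.536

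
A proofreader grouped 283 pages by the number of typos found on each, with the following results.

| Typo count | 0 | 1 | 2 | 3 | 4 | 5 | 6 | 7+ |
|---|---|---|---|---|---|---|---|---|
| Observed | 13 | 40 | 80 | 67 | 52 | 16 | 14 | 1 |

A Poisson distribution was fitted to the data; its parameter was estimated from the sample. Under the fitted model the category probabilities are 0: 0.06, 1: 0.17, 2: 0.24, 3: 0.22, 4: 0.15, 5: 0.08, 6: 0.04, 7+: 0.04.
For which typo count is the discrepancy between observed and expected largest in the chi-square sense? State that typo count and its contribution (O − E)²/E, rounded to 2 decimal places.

Expected counts E_i = n·p_i: 283×0.06 = 16.98, 283×0.17 = 48.11, 283×0.24 = 67.92, 283×0.22 = 62.26, 283×0.15 = 42.45, 283×0.08 = 22.64, 283×0.04 = 11.32, 283×0.04 = 11.32.
χ² = (13−16.98)²/16.98 + (40−48.11)²/48.11 + (80−67.92)²/67.92 + (67−62.26)²/62.26 + (52−42.45)²/42.45 + (16−22.64)²/22.64 + (14−11.32)²/11.32 + (1−11.32)²/11.32
   = 0.933 + 1.367 + 2.149 + 0.361 + 2.148 + 1.947 + 0.634 + 9.408
The largest term is for 7+: 9.41.

7+, 9.41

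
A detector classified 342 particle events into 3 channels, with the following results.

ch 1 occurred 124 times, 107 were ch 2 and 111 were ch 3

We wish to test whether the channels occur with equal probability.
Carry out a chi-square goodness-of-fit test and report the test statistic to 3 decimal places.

Under H₀ each category has probability 1/3, so each expected count is 342/3 = 114.
cat         O        E   (O−E)²/E
ch 1      124      114     0.8772
ch 2      107      114     0.4298
ch 3      111      114     0.0789
Sum = 1.386

1.386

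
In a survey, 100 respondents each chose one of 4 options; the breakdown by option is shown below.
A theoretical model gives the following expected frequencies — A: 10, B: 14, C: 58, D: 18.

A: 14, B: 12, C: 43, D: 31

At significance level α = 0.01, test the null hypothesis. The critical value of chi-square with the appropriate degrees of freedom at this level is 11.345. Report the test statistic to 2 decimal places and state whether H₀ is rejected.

A: (14 − 10)²/10 = 16/10 = 1.600
B: (12 − 14)²/14 = 4/14 = 0.286
C: (43 − 58)²/58 = 225/58 = 3.879
D: (31 − 18)²/18 = 169/18 = 9.389
Sum = 15.15
df = 3. Since 15.15 > 11.345, we reject H₀.

15.15; reject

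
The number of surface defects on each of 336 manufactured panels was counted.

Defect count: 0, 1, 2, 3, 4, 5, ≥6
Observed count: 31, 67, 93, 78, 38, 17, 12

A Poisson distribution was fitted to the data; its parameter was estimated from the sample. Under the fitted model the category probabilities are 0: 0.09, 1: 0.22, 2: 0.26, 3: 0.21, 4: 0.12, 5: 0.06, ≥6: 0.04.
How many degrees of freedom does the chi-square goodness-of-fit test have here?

There are k = 7 categories and 1 parameter estimated from the data, so df = 7 − 1 − 1 = 5.

5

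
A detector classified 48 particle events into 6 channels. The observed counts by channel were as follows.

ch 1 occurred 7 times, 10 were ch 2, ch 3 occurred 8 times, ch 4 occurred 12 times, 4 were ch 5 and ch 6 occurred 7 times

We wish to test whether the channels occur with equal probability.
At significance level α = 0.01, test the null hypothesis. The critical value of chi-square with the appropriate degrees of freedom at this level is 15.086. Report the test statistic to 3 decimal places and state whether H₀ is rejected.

Expected count for each of the 6 categories: 48/6 = 8.
χ² = (7−8)²/8 + (10−8)²/8 + (8−8)²/8 + (12−8)²/8 + (4−8)²/8 + (7−8)²/8
   = 0.1250 + 0.5000 + 0.0000 + 2.0000 + 2.0000 + 0.1250
Sum = 4.750
df = 5. Since 4.750 < 15.086, we do not reject H₀.

4.750; do not reject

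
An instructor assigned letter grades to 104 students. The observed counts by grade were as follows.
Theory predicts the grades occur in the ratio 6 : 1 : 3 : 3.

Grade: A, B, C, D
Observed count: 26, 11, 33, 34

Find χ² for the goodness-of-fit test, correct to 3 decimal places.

Ratio total = 13. Expected counts: 104×6/13 = 48, 104×1/13 = 8, 104×3/13 = 24, 104×3/13 = 24.
cat         O        E   (O−E)²/E
A          26       48    10.0833
B          11        8     1.1250
C          33       24     3.3750
D          34       24     4.1667
Sum = 18.750

18.750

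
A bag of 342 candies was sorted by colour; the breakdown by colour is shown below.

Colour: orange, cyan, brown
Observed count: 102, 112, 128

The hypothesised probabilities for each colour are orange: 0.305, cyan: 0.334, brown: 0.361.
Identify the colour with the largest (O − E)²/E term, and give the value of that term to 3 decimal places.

brown, 0.167

Expected counts E_i = n·p_i: 342×0.305 = 104.31, 342×0.334 = 114.228, 342×0.361 = 123.462.
cat         O        E   (O−E)²/E
orange    102   104.31     0.0512
cyan      112  114.228     0.0435
brown     128  123.462     0.1668
The largest term is for brown: 0.167.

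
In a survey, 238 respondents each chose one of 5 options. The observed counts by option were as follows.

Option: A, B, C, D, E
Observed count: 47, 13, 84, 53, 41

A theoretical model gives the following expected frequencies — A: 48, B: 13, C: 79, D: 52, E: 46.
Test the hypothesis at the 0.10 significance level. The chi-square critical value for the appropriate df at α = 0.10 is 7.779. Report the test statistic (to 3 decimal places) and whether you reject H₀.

χ² = (47−48)²/48 + (13−13)²/13 + (84−79)²/79 + (53−52)²/52 + (41−46)²/46
   = 0.0208 + 0.0000 + 0.3165 + 0.0192 + 0.5435
Sum = 0.900
df = 4. Since 0.900 < 7.779, we do not reject H₀.

0.900; do not reject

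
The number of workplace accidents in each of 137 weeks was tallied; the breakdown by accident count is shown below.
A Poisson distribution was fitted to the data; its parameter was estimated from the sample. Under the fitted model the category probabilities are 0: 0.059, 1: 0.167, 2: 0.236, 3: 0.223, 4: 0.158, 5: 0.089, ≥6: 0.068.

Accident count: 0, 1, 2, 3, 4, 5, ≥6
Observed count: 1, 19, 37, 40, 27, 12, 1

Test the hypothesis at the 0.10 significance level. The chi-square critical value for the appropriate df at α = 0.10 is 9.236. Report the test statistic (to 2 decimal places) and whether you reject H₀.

19.21; reject

Expected counts E_i = n·p_i: 137×0.059 = 8.083, 137×0.167 = 22.879, 137×0.236 = 32.332, 137×0.223 = 30.551, 137×0.158 = 21.646, 137×0.089 = 12.193, 137×0.068 = 9.316.
0: (1 − 8.083)²/8.083 = 50.168889/8.083 = 6.207
1: (19 − 22.879)²/22.879 = 15.046641/22.879 = 0.658
2: (37 − 32.332)²/32.332 = 21.790224/32.332 = 0.674
3: (40 − 30.551)²/30.551 = 89.283601/30.551 = 2.922
4: (27 − 21.646)²/21.646 = 28.665316/21.646 = 1.324
5: (12 − 12.193)²/12.193 = 0.037249/12.193 = 0.003
≥6: (1 − 9.316)²/9.316 = 69.155856/9.316 = 7.423
Sum = 19.21
df = 5. Since 19.21 > 9.236, we reject H₀.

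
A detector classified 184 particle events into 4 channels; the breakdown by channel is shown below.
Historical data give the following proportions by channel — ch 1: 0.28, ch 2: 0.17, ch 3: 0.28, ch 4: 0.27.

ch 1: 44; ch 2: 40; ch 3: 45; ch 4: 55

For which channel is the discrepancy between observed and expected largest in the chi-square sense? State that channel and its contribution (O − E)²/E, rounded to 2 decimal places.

ch 2, 2.43

Expected counts E_i = n·p_i: 184×0.28 = 51.52, 184×0.17 = 31.28, 184×0.28 = 51.52, 184×0.27 = 49.68.
cat         O        E   (O−E)²/E
ch 1       44    51.52      1.098
ch 2       40    31.28      2.431
ch 3       45    51.52      0.825
ch 4       55    49.68      0.570
The largest term is for ch 2: 2.43.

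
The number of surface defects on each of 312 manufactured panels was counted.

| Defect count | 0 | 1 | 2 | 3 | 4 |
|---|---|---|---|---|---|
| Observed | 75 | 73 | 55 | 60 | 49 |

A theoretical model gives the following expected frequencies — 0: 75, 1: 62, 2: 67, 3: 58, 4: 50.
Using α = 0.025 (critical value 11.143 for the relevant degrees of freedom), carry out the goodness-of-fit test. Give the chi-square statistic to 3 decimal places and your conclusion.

cat         O        E   (O−E)²/E
0          75       75     0.0000
1          73       62     1.9516
2          55       67     2.1493
3          60       58     0.0690
4          49       50     0.0200
Sum = 4.190
df = 4. Since 4.190 < 11.143, we do not reject H₀.

4.190; do not reject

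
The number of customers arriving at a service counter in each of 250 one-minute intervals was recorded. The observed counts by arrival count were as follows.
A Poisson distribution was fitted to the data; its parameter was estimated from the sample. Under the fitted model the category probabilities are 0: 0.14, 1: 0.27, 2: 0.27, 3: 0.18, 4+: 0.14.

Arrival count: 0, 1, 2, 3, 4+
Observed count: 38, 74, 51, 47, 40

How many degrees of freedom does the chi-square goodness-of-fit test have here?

3

There are k = 5 categories and 1 parameter estimated from the data, so df = 5 − 1 − 1 = 3.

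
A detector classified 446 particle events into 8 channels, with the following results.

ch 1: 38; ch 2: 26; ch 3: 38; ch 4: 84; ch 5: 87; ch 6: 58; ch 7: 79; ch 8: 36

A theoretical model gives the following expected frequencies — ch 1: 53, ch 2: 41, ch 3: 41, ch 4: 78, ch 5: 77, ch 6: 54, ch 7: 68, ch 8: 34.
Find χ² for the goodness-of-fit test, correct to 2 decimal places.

13.91

χ² = (38−53)²/53 + (26−41)²/41 + (38−41)²/41 + (84−78)²/78 + (87−77)²/77 + (58−54)²/54 + (79−68)²/68 + (36−34)²/34
   = 4.245 + 5.488 + 0.220 + 0.462 + 1.299 + 0.296 + 1.779 + 0.118
Sum = 13.91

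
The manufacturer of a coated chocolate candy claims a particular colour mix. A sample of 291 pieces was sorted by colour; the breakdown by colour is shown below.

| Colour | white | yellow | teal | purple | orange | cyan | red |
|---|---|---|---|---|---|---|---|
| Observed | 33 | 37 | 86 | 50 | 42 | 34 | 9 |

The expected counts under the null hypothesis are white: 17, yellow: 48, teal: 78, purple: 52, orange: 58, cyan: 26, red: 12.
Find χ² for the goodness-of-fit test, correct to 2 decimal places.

26.10

white: (33 − 17)²/17 = 256/17 = 15.059
yellow: (37 − 48)²/48 = 121/48 = 2.521
teal: (86 − 78)²/78 = 64/78 = 0.821
purple: (50 − 52)²/52 = 4/52 = 0.077
orange: (42 − 58)²/58 = 256/58 = 4.414
cyan: (34 − 26)²/26 = 64/26 = 2.462
red: (9 − 12)²/12 = 9/12 = 0.750
Sum = 26.10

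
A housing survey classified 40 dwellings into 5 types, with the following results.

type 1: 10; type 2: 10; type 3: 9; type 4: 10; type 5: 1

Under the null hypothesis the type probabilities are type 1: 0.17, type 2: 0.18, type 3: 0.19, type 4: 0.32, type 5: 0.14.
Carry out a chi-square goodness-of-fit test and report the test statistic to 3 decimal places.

Expected counts E_i = n·p_i: 40×0.17 = 6.8, 40×0.18 = 7.2, 40×0.19 = 7.6, 40×0.32 = 12.8, 40×0.14 = 5.6.
cat         O        E   (O−E)²/E
type 1     10      6.8     1.5059
type 2     10      7.2     1.0889
type 3      9      7.6     0.2579
type 4     10     12.8     0.6125
type 5      1      5.6     3.7786
Sum = 7.244

7.244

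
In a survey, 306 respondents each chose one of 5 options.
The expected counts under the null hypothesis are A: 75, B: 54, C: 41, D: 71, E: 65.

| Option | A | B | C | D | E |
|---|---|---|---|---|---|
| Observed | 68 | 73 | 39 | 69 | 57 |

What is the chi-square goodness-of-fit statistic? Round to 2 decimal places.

cat         O        E   (O−E)²/E
A          68       75      0.653
B          73       54      6.685
C          39       41      0.098
D          69       71      0.056
E          57       65      0.985
Sum = 8.48

8.48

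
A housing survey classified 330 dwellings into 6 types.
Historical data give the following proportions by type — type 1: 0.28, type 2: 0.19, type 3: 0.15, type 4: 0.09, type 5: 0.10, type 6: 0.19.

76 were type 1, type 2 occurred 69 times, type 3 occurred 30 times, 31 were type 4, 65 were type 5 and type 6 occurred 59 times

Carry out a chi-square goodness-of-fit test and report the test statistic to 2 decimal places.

Expected counts E_i = n·p_i: 330×0.28 = 92.4, 330×0.19 = 62.7, 330×0.15 = 49.5, 330×0.09 = 29.7, 330×0.10 = 33, 330×0.19 = 62.7.
χ² = (76−92.4)²/92.4 + (69−62.7)²/62.7 + (30−49.5)²/49.5 + (31−29.7)²/29.7 + (65−33)²/33 + (59−62.7)²/62.7
   = 2.911 + 0.633 + 7.682 + 0.057 + 31.030 + 0.218
Sum = 42.53

42.53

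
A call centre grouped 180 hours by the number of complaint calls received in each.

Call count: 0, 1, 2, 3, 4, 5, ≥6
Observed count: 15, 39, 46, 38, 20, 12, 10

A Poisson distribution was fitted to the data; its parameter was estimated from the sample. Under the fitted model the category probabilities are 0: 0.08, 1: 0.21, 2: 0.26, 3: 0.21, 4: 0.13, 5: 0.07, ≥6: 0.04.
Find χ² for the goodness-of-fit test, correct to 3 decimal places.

Expected counts E_i = n·p_i: 180×0.08 = 14.4, 180×0.21 = 37.8, 180×0.26 = 46.8, 180×0.21 = 37.8, 180×0.13 = 23.4, 180×0.07 = 12.6, 180×0.04 = 7.2.
0: (15 − 14.4)²/14.4 = 0.36/14.4 = 0.0250
1: (39 − 37.8)²/37.8 = 1.44/37.8 = 0.0381
2: (46 − 46.8)²/46.8 = 0.64/46.8 = 0.0137
3: (38 − 37.8)²/37.8 = 0.04/37.8 = 0.0011
4: (20 − 23.4)²/23.4 = 11.56/23.4 = 0.4940
5: (12 − 12.6)²/12.6 = 0.36/12.6 = 0.0286
≥6: (10 − 7.2)²/7.2 = 7.84/7.2 = 1.0889
Sum = 1.689

1.689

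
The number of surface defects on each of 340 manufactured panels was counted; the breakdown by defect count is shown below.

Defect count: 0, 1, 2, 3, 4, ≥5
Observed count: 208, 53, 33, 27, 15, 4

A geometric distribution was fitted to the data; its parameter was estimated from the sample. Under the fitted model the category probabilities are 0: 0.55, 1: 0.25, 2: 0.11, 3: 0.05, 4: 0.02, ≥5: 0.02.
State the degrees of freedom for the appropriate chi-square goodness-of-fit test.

4

There are k = 6 categories and 1 parameter estimated from the data, so df = 6 − 1 − 1 = 4.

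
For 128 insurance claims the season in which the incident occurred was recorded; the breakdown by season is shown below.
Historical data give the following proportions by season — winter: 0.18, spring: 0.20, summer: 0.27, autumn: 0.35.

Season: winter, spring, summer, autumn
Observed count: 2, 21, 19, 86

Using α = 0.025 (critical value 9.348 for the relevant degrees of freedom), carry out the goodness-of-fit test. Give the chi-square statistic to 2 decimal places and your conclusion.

Expected counts E_i = n·p_i: 128×0.18 = 23.04, 128×0.20 = 25.6, 128×0.27 = 34.56, 128×0.35 = 44.8.
χ² = (2−23.04)²/23.04 + (21−25.6)²/25.6 + (19−34.56)²/34.56 + (86−44.8)²/44.8
   = 19.214 + 0.827 + 7.006 + 37.889
Sum = 64.94
df = 3. Since 64.94 > 9.348, we reject H₀.

64.94; reject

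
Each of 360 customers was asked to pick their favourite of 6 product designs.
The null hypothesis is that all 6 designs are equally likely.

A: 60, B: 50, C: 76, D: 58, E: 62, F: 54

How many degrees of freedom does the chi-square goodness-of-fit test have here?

There are k = 6 categories and no parameters were estimated from the data, so df = 6 − 1 = 5.

5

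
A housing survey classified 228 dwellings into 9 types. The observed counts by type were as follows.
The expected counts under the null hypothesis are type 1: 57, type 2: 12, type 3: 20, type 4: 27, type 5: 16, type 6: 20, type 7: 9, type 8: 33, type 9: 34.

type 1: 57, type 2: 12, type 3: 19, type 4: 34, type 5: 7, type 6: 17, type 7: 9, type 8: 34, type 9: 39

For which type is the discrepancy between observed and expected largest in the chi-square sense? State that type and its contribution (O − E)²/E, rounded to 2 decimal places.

type 5, 5.06

cat         O        E   (O−E)²/E
type 1     57       57      0.000
type 2     12       12      0.000
type 3     19       20      0.050
type 4     34       27      1.815
type 5      7       16      5.063
type 6     17       20      0.450
type 7      9        9      0.000
type 8     34       33      0.030
type 9     39       34      0.735
The largest term is for type 5: 5.06.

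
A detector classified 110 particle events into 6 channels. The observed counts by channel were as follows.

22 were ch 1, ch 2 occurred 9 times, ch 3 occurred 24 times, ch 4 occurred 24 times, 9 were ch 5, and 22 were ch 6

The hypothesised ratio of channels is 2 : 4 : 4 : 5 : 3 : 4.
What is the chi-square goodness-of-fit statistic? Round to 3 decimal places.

23.890

Ratio total = 22. Expected counts: 110×2/22 = 10, 110×4/22 = 20, 110×4/22 = 20, 110×5/22 = 25, 110×3/22 = 15, 110×4/22 = 20.
cat         O        E   (O−E)²/E
ch 1       22       10    14.4000
ch 2        9       20     6.0500
ch 3       24       20     0.8000
ch 4       24       25     0.0400
ch 5        9       15     2.4000
ch 6       22       20     0.2000
Sum = 23.890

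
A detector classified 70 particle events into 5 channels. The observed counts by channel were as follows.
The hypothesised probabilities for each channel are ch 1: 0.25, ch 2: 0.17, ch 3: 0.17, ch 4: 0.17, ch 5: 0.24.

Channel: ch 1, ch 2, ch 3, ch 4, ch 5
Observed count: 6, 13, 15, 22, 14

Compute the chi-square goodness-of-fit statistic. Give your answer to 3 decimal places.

17.505

Expected counts E_i = n·p_i: 70×0.25 = 17.5, 70×0.17 = 11.9, 70×0.17 = 11.9, 70×0.17 = 11.9, 70×0.24 = 16.8.
χ² = (6−17.5)²/17.5 + (13−11.9)²/11.9 + (15−11.9)²/11.9 + (22−11.9)²/11.9 + (14−16.8)²/16.8
   = 7.5571 + 0.1017 + 0.8076 + 8.5723 + 0.4667
Sum = 17.505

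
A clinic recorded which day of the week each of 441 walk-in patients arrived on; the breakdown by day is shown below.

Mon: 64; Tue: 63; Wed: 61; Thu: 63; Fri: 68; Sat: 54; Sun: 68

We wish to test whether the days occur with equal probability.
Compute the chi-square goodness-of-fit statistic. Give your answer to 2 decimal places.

Expected count for each of the 7 categories: 441/7 = 63.
χ² = (64−63)²/63 + (63−63)²/63 + (61−63)²/63 + (63−63)²/63 + (68−63)²/63 + (54−63)²/63 + (68−63)²/63
   = 0.016 + 0.000 + 0.063 + 0.000 + 0.397 + 1.286 + 0.397
Sum = 2.16

2.16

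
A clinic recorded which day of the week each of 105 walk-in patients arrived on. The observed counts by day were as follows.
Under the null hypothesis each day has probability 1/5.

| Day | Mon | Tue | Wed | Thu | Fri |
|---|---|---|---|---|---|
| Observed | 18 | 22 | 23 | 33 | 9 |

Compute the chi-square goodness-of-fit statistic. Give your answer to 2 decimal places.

14.38

Under H₀ each category has probability 1/5, so each expected count is 105/5 = 21.
cat         O        E   (O−E)²/E
Mon        18       21      0.429
Tue        22       21      0.048
Wed        23       21      0.190
Thu        33       21      6.857
Fri         9       21      6.857
Sum = 14.38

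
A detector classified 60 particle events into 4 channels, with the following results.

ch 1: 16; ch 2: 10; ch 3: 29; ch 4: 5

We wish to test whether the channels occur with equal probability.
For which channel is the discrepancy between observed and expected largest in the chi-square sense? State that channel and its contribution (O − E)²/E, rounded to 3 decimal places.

Expected count for each of the 4 categories: 60/4 = 15.
χ² = (16−15)²/15 + (10−15)²/15 + (29−15)²/15 + (5−15)²/15
   = 0.0667 + 1.6667 + 13.0667 + 6.6667
The largest term is for ch 3: 13.067.

ch 3, 13.067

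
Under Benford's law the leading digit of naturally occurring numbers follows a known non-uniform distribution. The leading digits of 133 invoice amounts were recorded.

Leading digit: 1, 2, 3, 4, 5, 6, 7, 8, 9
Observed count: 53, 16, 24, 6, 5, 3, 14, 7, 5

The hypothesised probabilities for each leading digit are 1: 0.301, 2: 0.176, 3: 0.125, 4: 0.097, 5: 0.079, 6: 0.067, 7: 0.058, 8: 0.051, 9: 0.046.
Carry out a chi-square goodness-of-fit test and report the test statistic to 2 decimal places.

25.65

Expected counts E_i = n·p_i: 133×0.301 = 40.033, 133×0.176 = 23.408, 133×0.125 = 16.625, 133×0.097 = 12.901, 133×0.079 = 10.507, 133×0.067 = 8.911, 133×0.058 = 7.714, 133×0.051 = 6.783, 133×0.046 = 6.118.
cat         O        E   (O−E)²/E
1          53   40.033      4.200
2          16   23.408      2.344
3          24   16.625      3.272
4           6   12.901      3.691
5           5   10.507      2.886
6           3    8.911      3.921
7          14    7.714      5.122
8           7    6.783      0.007
9           5    6.118      0.204
Sum = 25.65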